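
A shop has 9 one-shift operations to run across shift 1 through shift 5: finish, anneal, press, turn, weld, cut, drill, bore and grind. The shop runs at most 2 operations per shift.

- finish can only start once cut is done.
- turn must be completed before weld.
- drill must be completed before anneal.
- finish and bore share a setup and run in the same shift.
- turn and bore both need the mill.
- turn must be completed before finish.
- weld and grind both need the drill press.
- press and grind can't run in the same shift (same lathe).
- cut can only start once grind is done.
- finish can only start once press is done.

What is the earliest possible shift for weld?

Precedence pushes weld to at least shift 2.
weld at shift 2 is achievable: weld -> shift 2; grind -> shift 1; finish -> shift 4; bore -> shift 4; drill -> shift 3; anneal -> shift 5; press -> shift 3; cut -> shift 2; turn -> shift 1.

shift 2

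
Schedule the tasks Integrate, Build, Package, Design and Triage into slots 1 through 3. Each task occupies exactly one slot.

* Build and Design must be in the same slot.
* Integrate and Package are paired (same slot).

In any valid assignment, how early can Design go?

1

Design at 1 is achievable: Design -> 1; Build -> 1; Package -> 1; Triage -> 1; Integrate -> 1.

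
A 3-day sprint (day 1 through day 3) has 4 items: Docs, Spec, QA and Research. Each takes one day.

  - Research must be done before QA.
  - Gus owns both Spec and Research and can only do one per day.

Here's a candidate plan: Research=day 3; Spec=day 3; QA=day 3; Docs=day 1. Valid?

Invalid. Gus owns both Spec and Research and can only do one per day.

Gus owns both Spec and Research and can only do one per day — violated.
Research must be done before QA — violated.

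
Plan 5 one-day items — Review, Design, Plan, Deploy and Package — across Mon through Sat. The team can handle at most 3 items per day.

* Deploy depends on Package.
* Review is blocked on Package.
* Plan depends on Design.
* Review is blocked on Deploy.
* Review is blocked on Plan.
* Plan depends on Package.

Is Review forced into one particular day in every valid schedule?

No

Review can be Wed (e.g. Review -> Wed; Plan -> Tue; Deploy -> Tue; Package -> Mon; Design -> Mon) or Thu (e.g. Design=Mon, Plan=Tue, Review=Thu, Package=Mon, Deploy=Tue).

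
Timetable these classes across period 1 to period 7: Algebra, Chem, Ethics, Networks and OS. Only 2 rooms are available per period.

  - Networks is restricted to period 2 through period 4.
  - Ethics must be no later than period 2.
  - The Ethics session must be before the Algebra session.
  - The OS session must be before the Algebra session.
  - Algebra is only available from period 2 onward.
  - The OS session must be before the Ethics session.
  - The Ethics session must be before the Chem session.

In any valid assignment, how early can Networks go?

period 2

Networks is available from period 2; Networks's own window allows nothing later than period 4.
Networks at period 2 is achievable: Ethics in period 2, OS in period 1, Algebra in period 3, Networks in period 2, Chem in period 3.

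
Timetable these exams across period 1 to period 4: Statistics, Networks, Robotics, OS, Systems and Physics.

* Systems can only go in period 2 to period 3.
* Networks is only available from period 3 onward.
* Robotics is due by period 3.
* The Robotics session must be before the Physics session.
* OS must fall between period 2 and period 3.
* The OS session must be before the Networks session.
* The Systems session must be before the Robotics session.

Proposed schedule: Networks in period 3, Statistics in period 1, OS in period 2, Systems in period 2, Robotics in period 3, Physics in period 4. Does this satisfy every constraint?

OS must fall between period 2 and period 3 — holds.
The OS session must be before the Networks session — holds.
The Robotics session must be before the Physics session — holds.
The Systems session must be before the Robotics session — holds.
Robotics is due by period 3 — holds.
Networks is only available from period 3 onward — holds.
Systems can only go in period 2 to period 3 — holds.

Yes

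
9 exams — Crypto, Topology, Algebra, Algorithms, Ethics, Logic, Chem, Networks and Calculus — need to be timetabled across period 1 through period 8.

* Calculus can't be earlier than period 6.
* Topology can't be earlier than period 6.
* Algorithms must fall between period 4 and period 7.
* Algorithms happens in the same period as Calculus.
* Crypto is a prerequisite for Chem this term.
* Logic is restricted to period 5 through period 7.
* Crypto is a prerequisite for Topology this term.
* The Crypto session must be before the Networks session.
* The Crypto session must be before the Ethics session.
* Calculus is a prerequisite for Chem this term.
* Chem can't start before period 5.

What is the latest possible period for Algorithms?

period 7

Algorithms is available from period 4; Algorithms must be in the same period as Calculus, which can't be before period 6, so Algorithms is at least period 6; Algorithms's own window allows nothing later than period 7.
Algorithms at period 7 is achievable: Calculus=period 7; Algorithms=period 7; Algebra=period 1; Networks=period 2; Topology=period 6; Chem=period 8; Logic=period 5; Crypto=period 1; Ethics=period 2.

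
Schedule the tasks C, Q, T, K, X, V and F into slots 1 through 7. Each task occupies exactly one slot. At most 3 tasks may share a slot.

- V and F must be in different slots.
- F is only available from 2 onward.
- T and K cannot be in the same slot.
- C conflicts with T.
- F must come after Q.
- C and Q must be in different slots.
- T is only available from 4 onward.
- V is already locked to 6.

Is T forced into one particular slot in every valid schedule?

T can be 4 (e.g. C -> 2; F -> 2; Q -> 1; X -> 1; T -> 4; K -> 1; V -> 6) or 5 (e.g. K -> 1; T -> 5; V -> 6; X -> 1; F -> 2; C -> 2; Q -> 1).

No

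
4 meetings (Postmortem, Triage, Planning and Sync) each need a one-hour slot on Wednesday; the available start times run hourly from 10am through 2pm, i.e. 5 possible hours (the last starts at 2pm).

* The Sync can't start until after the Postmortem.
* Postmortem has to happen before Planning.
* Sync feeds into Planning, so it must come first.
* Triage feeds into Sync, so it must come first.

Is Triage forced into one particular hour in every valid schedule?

No

Triage can be 10am (e.g. Planning in 12pm, Triage in 10am, Postmortem in 10am, Sync in 11am) or 11am (e.g. Triage -> 11am; Sync -> 12pm; Planning -> 1pm; Postmortem -> 10am).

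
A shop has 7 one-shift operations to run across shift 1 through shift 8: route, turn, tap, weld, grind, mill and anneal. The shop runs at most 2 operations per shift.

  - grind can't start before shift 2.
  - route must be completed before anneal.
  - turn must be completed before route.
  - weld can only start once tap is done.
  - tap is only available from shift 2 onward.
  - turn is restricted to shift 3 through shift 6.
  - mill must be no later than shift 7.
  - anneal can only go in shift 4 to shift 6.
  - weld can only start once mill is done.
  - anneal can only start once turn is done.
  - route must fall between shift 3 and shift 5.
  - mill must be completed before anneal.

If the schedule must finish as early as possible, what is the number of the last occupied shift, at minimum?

shift 5

The precedence chain requires at least 3 distinct shifts.
With at most 2 per shift and 7 operations, at least 4 shifts are needed.
Propagating the time windows through the other constraints, anneal can't land before shift 5, so the schedule must run through at least shift 5.
5 works (last occupied shift: shift 5): for example turn=shift 3, anneal=shift 5, mill=shift 1, tap=shift 2, grind=shift 2, route=shift 4, weld=shift 3.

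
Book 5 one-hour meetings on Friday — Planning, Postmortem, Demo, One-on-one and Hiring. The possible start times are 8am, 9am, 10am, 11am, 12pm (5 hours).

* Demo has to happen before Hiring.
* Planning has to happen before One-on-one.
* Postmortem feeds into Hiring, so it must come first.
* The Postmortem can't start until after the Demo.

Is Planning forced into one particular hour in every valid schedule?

No

Planning can be 8am (e.g. One-on-one -> 9am, Planning -> 8am, Demo -> 8am, Hiring -> 10am, Postmortem -> 9am) or 9am (e.g. Hiring=10am; Planning=9am; One-on-one=10am; Postmortem=9am; Demo=8am).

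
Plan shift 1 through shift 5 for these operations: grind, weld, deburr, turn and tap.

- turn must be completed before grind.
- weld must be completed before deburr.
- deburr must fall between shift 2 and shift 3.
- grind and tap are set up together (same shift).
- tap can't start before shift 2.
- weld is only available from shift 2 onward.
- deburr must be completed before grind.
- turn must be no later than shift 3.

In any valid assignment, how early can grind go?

shift 4

Precedence pushes grind to at least shift 4.
grind at shift 4 is achievable: grind -> shift 4; tap -> shift 4; deburr -> shift 3; turn -> shift 1; weld -> shift 2.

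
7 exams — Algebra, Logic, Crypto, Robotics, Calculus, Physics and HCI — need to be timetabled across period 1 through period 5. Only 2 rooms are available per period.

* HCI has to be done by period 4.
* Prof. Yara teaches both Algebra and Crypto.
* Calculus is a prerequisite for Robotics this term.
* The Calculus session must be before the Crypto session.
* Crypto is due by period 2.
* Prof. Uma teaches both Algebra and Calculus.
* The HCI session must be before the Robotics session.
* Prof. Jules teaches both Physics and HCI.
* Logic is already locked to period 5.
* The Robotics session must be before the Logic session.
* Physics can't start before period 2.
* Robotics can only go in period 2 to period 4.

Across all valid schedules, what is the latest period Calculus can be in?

period 1

Downstream work caps Calculus at period 1.
Calculus at period 1 is achievable: Logic=period 5; Algebra=period 3; Calculus=period 1; Crypto=period 2; Robotics=period 2; Physics=period 3; HCI=period 1.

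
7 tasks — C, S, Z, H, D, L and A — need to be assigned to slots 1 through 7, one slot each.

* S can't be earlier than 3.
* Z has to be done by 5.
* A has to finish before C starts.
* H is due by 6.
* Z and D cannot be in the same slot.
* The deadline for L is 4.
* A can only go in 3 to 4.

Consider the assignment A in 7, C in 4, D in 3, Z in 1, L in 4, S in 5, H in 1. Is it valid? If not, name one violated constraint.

Z has to be done by 5 — holds.
H is due by 6 — holds.
S can't be earlier than 3 — holds.
Z and D cannot be in the same slot — holds.
A can only go in 3 to 4 — violated.
A has to finish before C starts — violated.
The deadline for L is 4 — holds.

No — it violates: A has to finish before C starts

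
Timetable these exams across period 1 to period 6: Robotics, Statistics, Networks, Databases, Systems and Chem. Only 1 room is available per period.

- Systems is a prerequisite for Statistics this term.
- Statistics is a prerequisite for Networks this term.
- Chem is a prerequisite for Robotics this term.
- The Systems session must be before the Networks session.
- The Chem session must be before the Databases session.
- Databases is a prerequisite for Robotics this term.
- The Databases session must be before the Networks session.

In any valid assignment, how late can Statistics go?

Precedence pushes Statistics to at least period 2; downstream work caps Statistics at period 5.
Statistics at period 5 is achievable: Databases in period 2; Chem in period 1; Robotics in period 3; Statistics in period 5; Networks in period 6; Systems in period 4.

period 5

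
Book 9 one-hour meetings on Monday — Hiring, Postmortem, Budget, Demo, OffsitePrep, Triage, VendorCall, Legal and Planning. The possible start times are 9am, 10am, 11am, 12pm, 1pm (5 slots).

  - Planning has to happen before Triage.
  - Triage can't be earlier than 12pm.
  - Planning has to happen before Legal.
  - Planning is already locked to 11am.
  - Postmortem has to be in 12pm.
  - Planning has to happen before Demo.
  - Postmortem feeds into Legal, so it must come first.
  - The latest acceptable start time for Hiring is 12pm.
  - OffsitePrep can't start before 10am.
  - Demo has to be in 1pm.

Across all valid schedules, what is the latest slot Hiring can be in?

Hiring's own window allows nothing later than 12pm.
Hiring at 12pm is achievable: Demo=1pm, Legal=1pm, Hiring=12pm, OffsitePrep=10am, Planning=11am, VendorCall=9am, Triage=12pm, Budget=9am, Postmortem=12pm.

12pm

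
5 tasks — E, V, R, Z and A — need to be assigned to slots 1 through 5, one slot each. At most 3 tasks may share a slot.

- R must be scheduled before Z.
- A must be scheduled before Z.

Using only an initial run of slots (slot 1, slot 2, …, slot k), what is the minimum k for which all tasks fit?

The precedence chain requires at least 2 distinct slots.
With at most 3 per slot and 5 tasks, at least 2 slots are needed.
2 works (last occupied slot: 2): for example E in 1; R in 1; V in 2; Z in 2; A in 1.

2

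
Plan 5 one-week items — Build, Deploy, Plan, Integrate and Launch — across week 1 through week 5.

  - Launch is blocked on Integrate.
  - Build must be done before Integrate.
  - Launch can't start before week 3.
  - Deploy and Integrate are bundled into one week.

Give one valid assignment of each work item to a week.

Build -> week 1, Integrate -> week 2, Plan -> week 1, Launch -> week 3, Deploy -> week 2

Checking: Integrate(week 2) before Launch(week 3); Build(week 1) before Integrate(week 2); Deploy = Integrate = week 2; Launch=week 3 in [week 3,week 5].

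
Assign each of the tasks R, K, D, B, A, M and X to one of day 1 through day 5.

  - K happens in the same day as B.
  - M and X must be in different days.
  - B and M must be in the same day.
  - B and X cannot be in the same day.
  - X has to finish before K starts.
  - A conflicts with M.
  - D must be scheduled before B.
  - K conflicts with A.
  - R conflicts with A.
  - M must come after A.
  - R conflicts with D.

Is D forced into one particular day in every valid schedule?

D can be day 1 (e.g. D in day 1, A in day 1, K in day 2, M in day 2, B in day 2, X in day 1, R in day 2) or day 2 (e.g. M=day 3, B=day 3, R=day 3, X=day 1, A=day 1, D=day 2, K=day 3).

No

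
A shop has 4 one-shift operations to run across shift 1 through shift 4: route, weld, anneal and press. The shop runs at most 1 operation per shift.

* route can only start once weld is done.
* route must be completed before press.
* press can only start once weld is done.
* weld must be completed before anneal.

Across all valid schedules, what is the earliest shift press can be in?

shift 3

Precedence pushes press to at least shift 3.
press at shift 3 is achievable: press -> shift 3, anneal -> shift 4, route -> shift 2, weld -> shift 1.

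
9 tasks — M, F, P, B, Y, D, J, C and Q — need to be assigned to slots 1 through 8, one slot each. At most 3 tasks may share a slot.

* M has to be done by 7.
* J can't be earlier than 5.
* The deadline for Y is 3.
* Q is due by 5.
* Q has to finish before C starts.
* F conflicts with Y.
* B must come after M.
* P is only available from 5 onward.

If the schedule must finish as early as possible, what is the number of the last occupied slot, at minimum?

slot 5

The precedence chain requires at least 2 distinct slots.
With at most 3 per slot and 9 tasks, at least 3 slots are needed.
P can't be placed before 5, so the schedule must run through at least slot 5.
5 works (last occupied slot: 5): for example Y=1, Q=1, F=2, M=1, B=2, J=5, C=2, P=5, D=3.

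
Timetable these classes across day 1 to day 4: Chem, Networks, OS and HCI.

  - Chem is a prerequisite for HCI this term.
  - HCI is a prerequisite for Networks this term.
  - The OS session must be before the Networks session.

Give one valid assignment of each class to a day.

OS in day 1, Networks in day 3, HCI in day 2, Chem in day 1

Checking: OS(day 1) before Networks(day 3); HCI(day 2) before Networks(day 3); Chem(day 1) before HCI(day 2).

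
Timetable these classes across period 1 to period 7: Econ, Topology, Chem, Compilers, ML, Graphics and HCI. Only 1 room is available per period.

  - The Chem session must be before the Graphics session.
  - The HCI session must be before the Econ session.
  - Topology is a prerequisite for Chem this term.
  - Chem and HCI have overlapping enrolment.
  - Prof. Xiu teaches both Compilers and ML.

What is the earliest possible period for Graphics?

period 3

Precedence pushes Graphics to at least period 3.
Graphics at period 3 is achievable: Chem=period 2; Econ=period 5; Graphics=period 3; HCI=period 4; Topology=period 1; ML=period 7; Compilers=period 6.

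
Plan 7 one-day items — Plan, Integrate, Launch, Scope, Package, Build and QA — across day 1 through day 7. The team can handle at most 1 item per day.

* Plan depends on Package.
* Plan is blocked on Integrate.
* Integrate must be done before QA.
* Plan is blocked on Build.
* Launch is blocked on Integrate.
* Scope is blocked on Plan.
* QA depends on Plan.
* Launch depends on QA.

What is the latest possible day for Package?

Downstream work caps Package at day 4.
Package at day 3 is achievable: Scope in day 7, QA in day 5, Build in day 2, Package in day 3, Plan in day 4, Integrate in day 1, Launch in day 6.
Nothing later works — the capacity limit rule out every day after day 3.

day 3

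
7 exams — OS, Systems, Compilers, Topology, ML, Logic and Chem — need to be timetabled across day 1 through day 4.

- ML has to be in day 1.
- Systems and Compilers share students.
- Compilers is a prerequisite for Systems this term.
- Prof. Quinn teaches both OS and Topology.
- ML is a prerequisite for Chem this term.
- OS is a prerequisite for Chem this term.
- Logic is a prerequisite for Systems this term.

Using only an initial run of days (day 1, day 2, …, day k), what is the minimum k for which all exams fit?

2 days

The precedence chain requires at least 2 distinct days.
2 works (last occupied day: day 2): for example Topology -> day 2, OS -> day 1, Compilers -> day 1, Systems -> day 2, Chem -> day 2, ML -> day 1, Logic -> day 1.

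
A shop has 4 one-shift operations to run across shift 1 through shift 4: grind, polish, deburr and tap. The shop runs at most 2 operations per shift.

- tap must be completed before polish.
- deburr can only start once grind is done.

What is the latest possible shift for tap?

shift 3

Downstream work caps tap at shift 3.
tap at shift 3 is achievable: deburr -> shift 2; polish -> shift 4; grind -> shift 1; tap -> shift 3.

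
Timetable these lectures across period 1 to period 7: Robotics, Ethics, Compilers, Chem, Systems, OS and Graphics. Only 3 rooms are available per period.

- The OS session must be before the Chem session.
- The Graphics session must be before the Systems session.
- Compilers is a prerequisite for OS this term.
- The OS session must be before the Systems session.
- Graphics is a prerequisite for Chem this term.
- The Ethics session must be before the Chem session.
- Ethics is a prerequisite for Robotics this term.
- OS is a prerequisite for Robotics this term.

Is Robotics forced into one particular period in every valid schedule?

No

Robotics can be period 3 (e.g. Systems in period 3, Robotics in period 3, Chem in period 3, OS in period 2, Ethics in period 1, Compilers in period 1, Graphics in period 1) or period 4 (e.g. Graphics in period 1; Compilers in period 1; Systems in period 3; OS in period 2; Robotics in period 4; Chem in period 3; Ethics in period 1).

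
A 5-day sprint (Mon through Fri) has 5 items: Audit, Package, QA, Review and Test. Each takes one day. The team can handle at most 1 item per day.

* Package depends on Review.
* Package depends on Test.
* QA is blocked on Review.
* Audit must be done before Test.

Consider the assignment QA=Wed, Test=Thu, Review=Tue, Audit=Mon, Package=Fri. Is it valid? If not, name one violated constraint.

Valid

Package depends on Review — holds.
The team can handle at most 1 item per day — holds.
QA is blocked on Review — holds.
Audit must be done before Test — holds.
Package depends on Test — holds.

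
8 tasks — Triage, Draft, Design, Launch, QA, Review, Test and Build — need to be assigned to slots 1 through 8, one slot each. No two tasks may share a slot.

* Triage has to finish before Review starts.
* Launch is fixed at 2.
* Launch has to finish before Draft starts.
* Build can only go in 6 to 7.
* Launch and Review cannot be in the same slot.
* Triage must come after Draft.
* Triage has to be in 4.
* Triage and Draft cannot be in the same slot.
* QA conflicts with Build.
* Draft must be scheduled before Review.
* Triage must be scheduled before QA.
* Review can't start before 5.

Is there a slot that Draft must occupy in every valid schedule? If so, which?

3

Launch is fixed at 2 and must come before Draft, so Draft is at least 3.
Triage is fixed at 4 and must come after Draft, so Draft is at most 3.
So Draft must be 3.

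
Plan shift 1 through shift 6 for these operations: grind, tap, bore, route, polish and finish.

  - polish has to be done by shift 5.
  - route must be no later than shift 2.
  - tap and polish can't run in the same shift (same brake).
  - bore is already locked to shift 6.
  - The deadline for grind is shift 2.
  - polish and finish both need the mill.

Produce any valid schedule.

bore in shift 6, tap in shift 2, route in shift 1, finish in shift 2, polish in shift 1, grind in shift 1

Checking: polish(shift 1) != finish(shift 2); tap(shift 2) != polish(shift 1); grind=shift 1 in [shift 1,shift 2]; polish=shift 1 in [shift 1,shift 5]; bore=shift 6 in [shift 6,shift 6]; route=shift 1 in [shift 1,shift 2].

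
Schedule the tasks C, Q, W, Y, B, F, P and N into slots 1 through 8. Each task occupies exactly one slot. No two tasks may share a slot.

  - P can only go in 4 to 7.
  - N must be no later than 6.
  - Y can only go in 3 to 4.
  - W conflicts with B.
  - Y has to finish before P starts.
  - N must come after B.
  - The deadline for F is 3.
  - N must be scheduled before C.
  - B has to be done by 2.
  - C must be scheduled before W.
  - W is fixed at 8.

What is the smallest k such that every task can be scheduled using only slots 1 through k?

8 slots

The precedence chain requires at least 4 distinct slots.
With at most 1 per slot and 8 tasks, at least 8 slots are needed.
W can't be placed before 8, so the schedule must run through at least slot 8.
8 works (last occupied slot: 8): for example F -> 2, Y -> 3, N -> 5, B -> 1, C -> 6, P -> 4, W -> 8, Q -> 7.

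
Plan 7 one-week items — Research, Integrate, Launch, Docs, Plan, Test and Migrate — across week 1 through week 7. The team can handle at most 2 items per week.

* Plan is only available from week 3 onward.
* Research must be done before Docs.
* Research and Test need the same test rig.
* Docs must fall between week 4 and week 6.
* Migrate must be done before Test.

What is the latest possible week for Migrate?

week 6

Downstream work caps Migrate at week 6.
Migrate at week 6 is achievable: Test -> week 7, Migrate -> week 6, Plan -> week 3, Docs -> week 4, Research -> week 1, Launch -> week 2, Integrate -> week 1.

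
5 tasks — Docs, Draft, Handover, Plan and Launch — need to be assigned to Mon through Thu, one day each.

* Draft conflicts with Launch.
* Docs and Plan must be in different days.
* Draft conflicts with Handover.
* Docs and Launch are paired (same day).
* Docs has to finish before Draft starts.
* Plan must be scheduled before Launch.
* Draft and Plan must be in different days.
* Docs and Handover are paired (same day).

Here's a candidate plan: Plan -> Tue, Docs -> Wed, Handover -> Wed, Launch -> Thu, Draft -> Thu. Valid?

Draft and Plan must be in different days — holds.
Draft conflicts with Launch — violated.
Docs has to finish before Draft starts — holds.
Plan must be scheduled before Launch — holds.
Docs and Handover are paired (same day) — holds.
Draft conflicts with Handover — holds.
Docs and Plan must be in different days — holds.
Docs and Launch are paired (same day) — violated.

No — it violates: Draft conflicts with Launch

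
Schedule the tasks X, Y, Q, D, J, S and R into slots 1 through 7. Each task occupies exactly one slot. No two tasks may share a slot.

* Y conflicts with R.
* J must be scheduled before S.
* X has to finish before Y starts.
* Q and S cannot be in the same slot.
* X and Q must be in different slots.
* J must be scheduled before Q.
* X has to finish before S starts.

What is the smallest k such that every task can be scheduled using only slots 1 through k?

The precedence chain requires at least 2 distinct slots.
With at most 1 per slot and 7 tasks, at least 7 slots are needed.
7 works (last occupied slot: 7): for example Q=5; Y=4; X=1; R=7; J=2; S=3; D=6.

7 slots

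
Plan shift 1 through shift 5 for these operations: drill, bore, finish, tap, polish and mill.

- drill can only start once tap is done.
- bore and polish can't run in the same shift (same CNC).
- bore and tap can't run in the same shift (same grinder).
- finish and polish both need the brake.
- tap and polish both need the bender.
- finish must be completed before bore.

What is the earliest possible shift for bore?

shift 2

Precedence pushes bore to at least shift 2.
bore at shift 2 is achievable: tap in shift 1; finish in shift 1; bore in shift 2; polish in shift 3; drill in shift 2; mill in shift 1.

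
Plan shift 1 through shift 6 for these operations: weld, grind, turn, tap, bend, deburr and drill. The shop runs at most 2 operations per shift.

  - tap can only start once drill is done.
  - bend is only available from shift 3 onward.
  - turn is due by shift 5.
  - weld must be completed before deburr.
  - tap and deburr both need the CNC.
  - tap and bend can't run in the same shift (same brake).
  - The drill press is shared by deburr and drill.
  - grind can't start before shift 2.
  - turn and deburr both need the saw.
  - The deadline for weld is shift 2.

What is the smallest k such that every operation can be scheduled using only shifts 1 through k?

The precedence chain requires at least 2 distinct shifts.
With at most 2 per shift and 7 operations, at least 4 shifts are needed.
bend can't be placed before shift 3, so the schedule must run through at least shift 3.
4 works (last occupied shift: shift 4): for example grind in shift 2; turn in shift 4; drill in shift 1; deburr in shift 3; bend in shift 3; weld in shift 1; tap in shift 2.

4 shifts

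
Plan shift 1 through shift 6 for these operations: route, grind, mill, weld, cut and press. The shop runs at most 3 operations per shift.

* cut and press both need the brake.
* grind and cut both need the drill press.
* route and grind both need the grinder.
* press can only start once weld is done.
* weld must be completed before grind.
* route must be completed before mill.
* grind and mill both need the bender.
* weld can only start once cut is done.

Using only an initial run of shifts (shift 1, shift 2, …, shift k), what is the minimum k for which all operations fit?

3 shifts

The precedence chain requires at least 3 distinct shifts.
With at most 3 per shift and 6 operations, at least 2 shifts are needed.
3 works (last occupied shift: shift 3): for example press in shift 3; mill in shift 2; route in shift 1; cut in shift 1; grind in shift 3; weld in shift 2.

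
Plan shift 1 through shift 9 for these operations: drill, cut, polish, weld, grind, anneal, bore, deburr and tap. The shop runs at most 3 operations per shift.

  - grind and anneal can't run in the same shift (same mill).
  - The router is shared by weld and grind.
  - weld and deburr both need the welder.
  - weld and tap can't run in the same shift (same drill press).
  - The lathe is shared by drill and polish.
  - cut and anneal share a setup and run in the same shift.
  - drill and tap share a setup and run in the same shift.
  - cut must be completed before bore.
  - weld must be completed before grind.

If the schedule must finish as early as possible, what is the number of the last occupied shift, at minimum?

The precedence chain requires at least 2 distinct shifts.
With at most 3 per shift and 9 operations, at least 3 shifts are needed.
3 works (last occupied shift: shift 3): for example drill=shift 3; anneal=shift 1; cut=shift 1; tap=shift 3; deburr=shift 3; grind=shift 2; bore=shift 2; weld=shift 1; polish=shift 2.

3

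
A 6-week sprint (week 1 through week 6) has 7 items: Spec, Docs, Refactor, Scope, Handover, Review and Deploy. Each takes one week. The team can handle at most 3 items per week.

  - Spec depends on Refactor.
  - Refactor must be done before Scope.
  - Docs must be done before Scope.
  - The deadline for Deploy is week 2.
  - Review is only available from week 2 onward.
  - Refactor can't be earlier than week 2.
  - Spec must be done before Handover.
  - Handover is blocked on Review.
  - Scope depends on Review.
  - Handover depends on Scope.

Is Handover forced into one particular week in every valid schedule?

Handover can be week 4 (e.g. Deploy=week 1, Review=week 2, Refactor=week 2, Handover=week 4, Docs=week 1, Scope=week 3, Spec=week 3) or week 5 (e.g. Scope in week 3, Spec in week 3, Docs in week 1, Handover in week 5, Deploy in week 1, Review in week 2, Refactor in week 2).

No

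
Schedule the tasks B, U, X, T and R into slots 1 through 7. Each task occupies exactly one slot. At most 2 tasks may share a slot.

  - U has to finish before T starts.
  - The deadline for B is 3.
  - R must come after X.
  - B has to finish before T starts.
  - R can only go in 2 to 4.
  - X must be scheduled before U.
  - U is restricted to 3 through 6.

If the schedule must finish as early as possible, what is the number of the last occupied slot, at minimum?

4

The precedence chain requires at least 3 distinct slots.
With at most 2 per slot and 5 tasks, at least 3 slots are needed.
Propagating the time windows through the other constraints, T can't land before 4, so the schedule must run through at least slot 4.
4 works (last occupied slot: 4): for example X -> 1; U -> 3; R -> 2; T -> 4; B -> 1.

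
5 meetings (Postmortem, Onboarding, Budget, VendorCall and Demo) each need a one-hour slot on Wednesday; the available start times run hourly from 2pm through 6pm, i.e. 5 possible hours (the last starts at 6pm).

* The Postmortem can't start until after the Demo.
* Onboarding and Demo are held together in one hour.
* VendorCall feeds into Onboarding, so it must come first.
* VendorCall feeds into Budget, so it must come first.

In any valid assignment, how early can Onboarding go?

3pm

Precedence pushes Onboarding to at least 3pm; Onboarding must be in the same hour as Demo, which can't be after 5pm, so Onboarding is at most 5pm.
Onboarding at 3pm is achievable: Budget in 3pm; Postmortem in 4pm; Demo in 3pm; VendorCall in 2pm; Onboarding in 3pm.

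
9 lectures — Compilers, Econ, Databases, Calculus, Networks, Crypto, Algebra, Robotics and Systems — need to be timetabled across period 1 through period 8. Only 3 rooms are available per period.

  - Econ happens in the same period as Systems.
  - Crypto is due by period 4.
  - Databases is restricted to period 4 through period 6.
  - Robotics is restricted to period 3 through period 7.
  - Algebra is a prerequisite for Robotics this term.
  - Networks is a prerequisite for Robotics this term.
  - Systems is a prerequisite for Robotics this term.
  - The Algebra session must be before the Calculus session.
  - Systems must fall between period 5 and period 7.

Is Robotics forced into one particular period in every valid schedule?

No

Robotics can be period 6 (e.g. Networks=period 1, Systems=period 5, Robotics=period 6, Crypto=period 1, Compilers=period 2, Databases=period 4, Calculus=period 2, Econ=period 5, Algebra=period 1) or period 7 (e.g. Systems in period 5, Calculus in period 2, Compilers in period 2, Networks in period 1, Databases in period 4, Robotics in period 7, Crypto in period 1, Algebra in period 1, Econ in period 5).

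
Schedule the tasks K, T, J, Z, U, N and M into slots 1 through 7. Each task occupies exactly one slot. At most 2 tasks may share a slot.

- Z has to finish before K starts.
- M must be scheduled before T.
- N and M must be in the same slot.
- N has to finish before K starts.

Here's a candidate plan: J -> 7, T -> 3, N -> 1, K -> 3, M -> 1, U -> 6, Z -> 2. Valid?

Yes, all constraints hold

N and M must be in the same slot — holds.
N has to finish before K starts — holds.
M must be scheduled before T — holds.
At most 2 tasks may share a slot — holds.
Z has to finish before K starts — holds.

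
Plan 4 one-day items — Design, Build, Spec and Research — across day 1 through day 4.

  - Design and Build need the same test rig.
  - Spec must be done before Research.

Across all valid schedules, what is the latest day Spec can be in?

day 3

Downstream work caps Spec at day 3.
Spec at day 3 is achievable: Design=day 1; Build=day 2; Research=day 4; Spec=day 3.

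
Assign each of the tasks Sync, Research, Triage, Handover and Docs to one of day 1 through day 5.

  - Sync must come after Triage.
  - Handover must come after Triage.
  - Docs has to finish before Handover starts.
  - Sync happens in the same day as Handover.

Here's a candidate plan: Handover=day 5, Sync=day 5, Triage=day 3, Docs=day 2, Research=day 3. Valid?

Sync happens in the same day as Handover — holds.
Docs has to finish before Handover starts — holds.
Handover must come after Triage — holds.
Sync must come after Triage — holds.

Yes, all constraints hold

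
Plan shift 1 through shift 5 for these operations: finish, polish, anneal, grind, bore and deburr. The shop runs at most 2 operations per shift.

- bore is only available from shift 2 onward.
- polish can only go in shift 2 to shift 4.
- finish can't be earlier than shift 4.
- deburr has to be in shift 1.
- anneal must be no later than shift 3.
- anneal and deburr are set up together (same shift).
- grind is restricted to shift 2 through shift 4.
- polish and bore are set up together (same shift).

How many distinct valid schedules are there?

Splitting on finish: it can be shift 4 (4), shift 5 (6). Listing each branch's schedules as (polish, anneal, grind, bore, deburr) by shift number:
finish=shift 4: (2,1,3,2,1) (2,1,4,2,1) (3,1,2,3,1) (3,1,4,3,1) — 4.
finish=shift 5: (2,1,3,2,1) (2,1,4,2,1) (3,1,2,3,1) (3,1,4,3,1) (4,1,2,4,1) (4,1,3,4,1) — 6.
Summing: 4 + 6 = 10.

10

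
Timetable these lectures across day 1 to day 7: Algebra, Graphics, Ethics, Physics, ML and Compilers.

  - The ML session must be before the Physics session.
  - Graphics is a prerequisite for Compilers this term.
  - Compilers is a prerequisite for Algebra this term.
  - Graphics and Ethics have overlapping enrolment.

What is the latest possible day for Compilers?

day 6

Precedence pushes Compilers to at least day 2; downstream work caps Compilers at day 6.
Compilers at day 6 is achievable: Algebra=day 7; Physics=day 2; Graphics=day 1; Ethics=day 2; Compilers=day 6; ML=day 1.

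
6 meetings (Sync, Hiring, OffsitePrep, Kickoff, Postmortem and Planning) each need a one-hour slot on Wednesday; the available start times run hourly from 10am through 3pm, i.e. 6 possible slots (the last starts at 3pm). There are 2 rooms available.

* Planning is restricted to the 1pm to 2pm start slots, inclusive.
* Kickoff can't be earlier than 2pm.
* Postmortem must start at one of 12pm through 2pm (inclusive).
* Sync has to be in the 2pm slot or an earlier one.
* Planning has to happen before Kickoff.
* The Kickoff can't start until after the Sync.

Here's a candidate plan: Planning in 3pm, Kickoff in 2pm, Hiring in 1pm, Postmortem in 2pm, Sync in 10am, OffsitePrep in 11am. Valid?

Planning is restricted to the 1pm to 2pm start slots, inclusive — violated.
Postmortem must start at one of 12pm through 2pm (inclusive) — holds.
Sync has to be in the 2pm slot or an earlier one — holds.
The Kickoff can't start until after the Sync — holds.
Planning has to happen before Kickoff — violated.
Kickoff can't be earlier than 2pm — holds.
There are 2 rooms available — holds.

Invalid. Planning is restricted to the 1pm to 2pm start slots, inclusive.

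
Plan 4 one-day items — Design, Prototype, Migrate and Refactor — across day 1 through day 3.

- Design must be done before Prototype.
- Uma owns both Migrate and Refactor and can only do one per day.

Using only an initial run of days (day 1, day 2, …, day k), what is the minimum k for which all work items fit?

2

The precedence chain requires at least 2 distinct days.
2 works (last occupied day: day 2): for example Prototype=day 2, Refactor=day 2, Design=day 1, Migrate=day 1.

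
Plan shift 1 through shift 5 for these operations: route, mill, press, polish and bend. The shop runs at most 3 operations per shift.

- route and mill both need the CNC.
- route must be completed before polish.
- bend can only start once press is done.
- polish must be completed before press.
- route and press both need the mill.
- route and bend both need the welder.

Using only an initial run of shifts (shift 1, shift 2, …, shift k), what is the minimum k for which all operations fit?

4

The precedence chain requires at least 4 distinct shifts.
With at most 3 per shift and 5 operations, at least 2 shifts are needed.
4 works (last occupied shift: shift 4): for example press in shift 3, mill in shift 2, route in shift 1, polish in shift 2, bend in shift 4.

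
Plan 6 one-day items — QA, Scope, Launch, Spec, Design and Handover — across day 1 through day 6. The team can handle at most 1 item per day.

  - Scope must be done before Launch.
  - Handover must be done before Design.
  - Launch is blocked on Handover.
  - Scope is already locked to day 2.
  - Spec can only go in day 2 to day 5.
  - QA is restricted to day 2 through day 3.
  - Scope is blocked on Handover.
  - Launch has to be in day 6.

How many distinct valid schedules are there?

2

Enumerating: Handover=day 1, Launch=day 6, Scope=day 2, Spec=day 4, Design=day 5, QA=day 3 | Scope in day 2; QA in day 3; Launch in day 6; Design in day 4; Handover in day 1; Spec in day 5.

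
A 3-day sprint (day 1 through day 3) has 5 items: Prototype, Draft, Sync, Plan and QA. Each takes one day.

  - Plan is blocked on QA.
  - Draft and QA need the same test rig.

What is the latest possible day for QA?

day 2

Downstream work caps QA at day 2.
QA at day 2 is achievable: Draft in day 1; QA in day 2; Sync in day 1; Plan in day 3; Prototype in day 1.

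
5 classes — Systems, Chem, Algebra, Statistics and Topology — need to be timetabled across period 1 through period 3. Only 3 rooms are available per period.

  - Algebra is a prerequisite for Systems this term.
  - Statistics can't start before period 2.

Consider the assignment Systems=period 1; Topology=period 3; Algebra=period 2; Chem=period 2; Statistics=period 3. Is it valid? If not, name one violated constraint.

Algebra is a prerequisite for Systems this term — violated.
Statistics can't start before period 2 — holds.
Only 3 rooms are available per period — holds.

Invalid. Algebra is a prerequisite for Systems this term.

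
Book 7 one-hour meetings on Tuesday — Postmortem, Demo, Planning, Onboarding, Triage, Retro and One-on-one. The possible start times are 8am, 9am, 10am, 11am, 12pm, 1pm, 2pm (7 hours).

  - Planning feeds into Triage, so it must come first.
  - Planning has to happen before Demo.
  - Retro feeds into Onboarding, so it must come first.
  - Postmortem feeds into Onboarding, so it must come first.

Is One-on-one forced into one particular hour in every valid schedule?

One-on-one can be 8am (e.g. Planning=8am, Triage=9am, Retro=8am, Demo=9am, One-on-one=8am, Onboarding=9am, Postmortem=8am) or 9am (e.g. One-on-one in 9am; Retro in 8am; Demo in 9am; Planning in 8am; Onboarding in 9am; Postmortem in 8am; Triage in 9am).

No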